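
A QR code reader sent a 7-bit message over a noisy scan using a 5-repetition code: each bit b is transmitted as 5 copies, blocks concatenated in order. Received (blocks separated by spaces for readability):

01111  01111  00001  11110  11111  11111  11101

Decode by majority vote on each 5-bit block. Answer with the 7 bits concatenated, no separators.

1101111

Block 1 (01111): 4 ones → 1
Block 2 (01111): 4 ones → 1
Block 3 (00001): 1 one → 0
Block 4 (11110): 4 ones → 1
Block 5 (11111): 5 ones → 1
Block 6 (11111): 5 ones → 1
Block 7 (11101): 4 ones → 1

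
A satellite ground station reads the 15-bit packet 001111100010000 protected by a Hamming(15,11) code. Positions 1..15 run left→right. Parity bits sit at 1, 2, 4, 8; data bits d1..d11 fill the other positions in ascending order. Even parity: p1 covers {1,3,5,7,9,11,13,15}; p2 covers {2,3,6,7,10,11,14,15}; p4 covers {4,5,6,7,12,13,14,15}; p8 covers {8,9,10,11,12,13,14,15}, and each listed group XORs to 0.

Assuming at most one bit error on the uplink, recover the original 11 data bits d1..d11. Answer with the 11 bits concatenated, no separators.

11110010000

s1 (pos 1,3,5,7,9,11,13,15): 0⊕1⊕1⊕1⊕0⊕1⊕0⊕0 = 0
s2 (pos 2,3,6,7,10,11,14,15): 0⊕1⊕1⊕1⊕0⊕1⊕0⊕0 = 0
s4 (pos 4,5,6,7,12,13,14,15): 1⊕1⊕1⊕1⊕0⊕0⊕0⊕0 = 0
s8 (pos 8,9,10,11,12,13,14,15): 0⊕0⊕0⊕1⊕0⊕0⊕0⊕0 = 1
Syndrome s8…s1 = 1000 → error at position 8.
Flip position 8: 001111100010000 → 001111110010000
Read data bits from positions 3,5,6,7,9,10,11,12,13,14,15: 11110010000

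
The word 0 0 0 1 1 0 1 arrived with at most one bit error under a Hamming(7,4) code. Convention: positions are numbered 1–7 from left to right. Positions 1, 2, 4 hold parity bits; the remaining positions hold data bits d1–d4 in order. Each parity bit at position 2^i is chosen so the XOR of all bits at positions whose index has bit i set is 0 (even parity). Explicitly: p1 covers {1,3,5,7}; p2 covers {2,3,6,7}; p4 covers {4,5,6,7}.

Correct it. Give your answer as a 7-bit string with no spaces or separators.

0001111

s1 (pos 1,3,5,7): 0⊕0⊕1⊕1 = 0
s2 (pos 2,3,6,7): 0⊕0⊕0⊕1 = 1
s4 (pos 4,5,6,7): 1⊕1⊕0⊕1 = 1
Syndrome s4…s1 = 110 → error at position 6.
Flip position 6: 0001101 → 0001111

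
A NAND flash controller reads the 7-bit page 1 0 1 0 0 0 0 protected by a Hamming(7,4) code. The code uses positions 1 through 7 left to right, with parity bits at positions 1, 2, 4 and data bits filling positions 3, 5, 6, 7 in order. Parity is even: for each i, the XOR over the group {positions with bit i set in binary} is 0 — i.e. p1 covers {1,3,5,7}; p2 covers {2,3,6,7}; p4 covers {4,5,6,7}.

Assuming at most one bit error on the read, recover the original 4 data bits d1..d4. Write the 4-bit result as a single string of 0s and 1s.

1000

s1 (pos 1,3,5,7): 1⊕1⊕0⊕0 = 0
s2 (pos 2,3,6,7): 0⊕1⊕0⊕0 = 1
s4 (pos 4,5,6,7): 0⊕0⊕0⊕0 = 0
Syndrome s4…s1 = 010 → error at position 2.
Flip position 2: 1010000 → 1110000
Read data bits from positions 3,5,6,7: 1000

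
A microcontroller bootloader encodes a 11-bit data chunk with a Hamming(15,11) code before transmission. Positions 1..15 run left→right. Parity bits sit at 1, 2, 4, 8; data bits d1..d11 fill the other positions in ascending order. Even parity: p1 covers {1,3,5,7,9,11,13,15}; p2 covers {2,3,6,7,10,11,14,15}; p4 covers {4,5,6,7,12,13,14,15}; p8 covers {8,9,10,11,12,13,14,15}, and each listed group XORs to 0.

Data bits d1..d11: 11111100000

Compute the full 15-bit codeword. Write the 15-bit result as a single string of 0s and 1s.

Place data at non-parity positions: p1 p2 1 p4 1 1 1 p8 1 1 0 0 0 0 0
p1 (pos 1,3,5,7,9,11,13,15): XOR of data positions = 1⊕1⊕1⊕1⊕0⊕0⊕0 = 0
p2 (pos 2,3,6,7,10,11,14,15): XOR of data positions = 1⊕1⊕1⊕1⊕0⊕0⊕0 = 0
p4 (pos 4,5,6,7,12,13,14,15): XOR of data positions = 1⊕1⊕1⊕0⊕0⊕0⊕0 = 1
p8 (pos 8,9,10,11,12,13,14,15): XOR of data positions = 1⊕1⊕0⊕0⊕0⊕0⊕0 = 0
Codeword: 001111101100000

001111101100000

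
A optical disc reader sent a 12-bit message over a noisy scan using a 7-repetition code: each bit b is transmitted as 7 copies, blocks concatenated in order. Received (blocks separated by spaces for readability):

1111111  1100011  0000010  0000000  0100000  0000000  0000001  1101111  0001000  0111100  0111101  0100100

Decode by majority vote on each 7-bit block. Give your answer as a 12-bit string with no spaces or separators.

Block 1 (1111111): 7 ones → 1
Block 2 (1100011): 4 ones → 1
Block 3 (0000010): 1 one → 0
Block 4 (0000000): 0 ones → 0
Block 5 (0100000): 1 one → 0
Block 6 (0000000): 0 ones → 0
Block 7 (0000001): 1 one → 0
Block 8 (1101111): 6 ones → 1
Block 9 (0001000): 1 one → 0
Block 10 (0111100): 4 ones → 1
Block 11 (0111101): 5 ones → 1
Block 12 (0100100): 2 ones → 0

110000010110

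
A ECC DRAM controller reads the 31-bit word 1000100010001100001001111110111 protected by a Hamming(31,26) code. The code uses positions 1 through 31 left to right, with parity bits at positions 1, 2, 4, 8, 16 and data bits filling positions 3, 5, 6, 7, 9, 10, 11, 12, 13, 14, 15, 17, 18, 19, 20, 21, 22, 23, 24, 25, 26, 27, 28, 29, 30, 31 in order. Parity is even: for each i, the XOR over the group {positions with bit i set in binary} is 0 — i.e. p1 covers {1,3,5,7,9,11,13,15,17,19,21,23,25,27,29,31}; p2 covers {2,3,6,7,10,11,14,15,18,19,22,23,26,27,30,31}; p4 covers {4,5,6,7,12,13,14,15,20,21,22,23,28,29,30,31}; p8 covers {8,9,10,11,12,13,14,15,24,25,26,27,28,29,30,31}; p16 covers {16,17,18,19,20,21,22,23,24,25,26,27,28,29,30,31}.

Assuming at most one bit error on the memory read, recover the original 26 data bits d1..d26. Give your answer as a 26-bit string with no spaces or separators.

s1 (pos 1,3,5,7,9,11,13,15,17,19,21,23,25,27,29,31): 1⊕0⊕1⊕0⊕1⊕0⊕1⊕0⊕0⊕1⊕0⊕1⊕1⊕1⊕1⊕1 = 0
s2 (pos 2,3,6,7,10,11,14,15,18,19,22,23,26,27,30,31): 0⊕0⊕0⊕0⊕0⊕0⊕1⊕0⊕0⊕1⊕1⊕1⊕1⊕1⊕1⊕1 = 0
s4 (pos 4,5,6,7,12,13,14,15,20,21,22,23,28,29,30,31): 0⊕1⊕0⊕0⊕0⊕1⊕1⊕0⊕0⊕0⊕1⊕1⊕0⊕1⊕1⊕1 = 0
s8 (pos 8,9,10,11,12,13,14,15,24,25,26,27,28,29,30,31): 0⊕1⊕0⊕0⊕0⊕1⊕1⊕0⊕1⊕1⊕1⊕1⊕0⊕1⊕1⊕1 = 0
s16 (pos 16,17,18,19,20,21,22,23,24,25,26,27,28,29,30,31): 0⊕0⊕0⊕1⊕0⊕0⊕1⊕1⊕1⊕1⊕1⊕1⊕0⊕1⊕1⊕1 = 0
Syndrome s16…s1 = 00000 → no error.
Read data bits from positions 3,5,6,7,9,10,11,12,13,14,15,17,18,19,20,21,22,23,24,25,26,27,28,29,30,31: 01001000110001001111110111

01001000110001001111110111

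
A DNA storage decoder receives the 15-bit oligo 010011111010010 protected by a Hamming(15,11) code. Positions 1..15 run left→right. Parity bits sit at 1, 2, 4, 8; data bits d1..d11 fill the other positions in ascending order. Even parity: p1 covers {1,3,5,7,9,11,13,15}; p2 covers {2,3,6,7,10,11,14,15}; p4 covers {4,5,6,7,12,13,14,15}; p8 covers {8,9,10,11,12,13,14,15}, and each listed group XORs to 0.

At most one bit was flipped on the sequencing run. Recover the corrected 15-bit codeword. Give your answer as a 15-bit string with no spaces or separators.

000011111010010

s1 (pos 1,3,5,7,9,11,13,15): 0⊕0⊕1⊕1⊕1⊕1⊕0⊕0 = 0
s2 (pos 2,3,6,7,10,11,14,15): 1⊕0⊕1⊕1⊕0⊕1⊕1⊕0 = 1
s4 (pos 4,5,6,7,12,13,14,15): 0⊕1⊕1⊕1⊕0⊕0⊕1⊕0 = 0
s8 (pos 8,9,10,11,12,13,14,15): 1⊕1⊕0⊕1⊕0⊕0⊕1⊕0 = 0
Syndrome s8…s1 = 0010 → error at position 2.
Flip position 2: 010011111010010 → 000011111010010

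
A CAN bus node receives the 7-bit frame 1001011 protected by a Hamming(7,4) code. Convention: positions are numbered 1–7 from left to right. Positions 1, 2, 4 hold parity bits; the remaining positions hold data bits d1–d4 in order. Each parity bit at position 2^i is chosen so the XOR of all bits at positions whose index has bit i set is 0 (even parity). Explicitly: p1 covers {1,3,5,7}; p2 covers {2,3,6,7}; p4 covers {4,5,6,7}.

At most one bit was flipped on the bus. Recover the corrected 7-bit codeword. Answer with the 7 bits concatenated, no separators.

s1 (pos 1,3,5,7): 1⊕0⊕0⊕1 = 0
s2 (pos 2,3,6,7): 0⊕0⊕1⊕1 = 0
s4 (pos 4,5,6,7): 1⊕0⊕1⊕1 = 1
Syndrome s4…s1 = 100 → error at position 4.
Flip position 4: 1001011 → 1000011

1000011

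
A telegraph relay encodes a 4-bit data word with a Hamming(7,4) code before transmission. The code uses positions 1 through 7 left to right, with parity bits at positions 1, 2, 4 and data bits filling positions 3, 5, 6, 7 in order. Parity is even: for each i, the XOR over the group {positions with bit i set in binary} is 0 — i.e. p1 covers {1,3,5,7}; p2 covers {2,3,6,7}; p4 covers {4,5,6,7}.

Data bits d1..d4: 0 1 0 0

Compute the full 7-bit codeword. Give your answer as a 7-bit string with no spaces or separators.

1001100

Place data at non-parity positions: p1 p2 0 p4 1 0 0
p1 (pos 1,3,5,7): XOR of data positions = 0⊕1⊕0 = 1
p2 (pos 2,3,6,7): XOR of data positions = 0⊕0⊕0 = 0
p4 (pos 4,5,6,7): XOR of data positions = 1⊕0⊕0 = 1
Codeword: 1001100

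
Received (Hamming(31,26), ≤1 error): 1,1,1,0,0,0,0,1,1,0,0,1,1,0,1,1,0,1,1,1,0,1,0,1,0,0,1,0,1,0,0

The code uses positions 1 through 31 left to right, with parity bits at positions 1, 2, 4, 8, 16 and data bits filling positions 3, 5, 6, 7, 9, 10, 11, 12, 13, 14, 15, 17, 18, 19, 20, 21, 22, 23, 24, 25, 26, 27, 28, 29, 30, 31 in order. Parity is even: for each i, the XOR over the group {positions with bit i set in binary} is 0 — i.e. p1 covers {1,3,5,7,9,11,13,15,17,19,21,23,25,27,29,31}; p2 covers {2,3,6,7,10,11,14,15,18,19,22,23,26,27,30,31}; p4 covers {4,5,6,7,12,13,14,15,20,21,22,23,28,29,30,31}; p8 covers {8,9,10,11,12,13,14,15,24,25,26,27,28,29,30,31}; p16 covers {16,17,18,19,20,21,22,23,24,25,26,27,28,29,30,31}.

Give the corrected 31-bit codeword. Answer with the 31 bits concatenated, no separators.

s1 (pos 1,3,5,7,9,11,13,15,17,19,21,23,25,27,29,31): 1⊕1⊕0⊕0⊕1⊕0⊕1⊕1⊕0⊕1⊕0⊕0⊕0⊕1⊕1⊕0 = 0
s2 (pos 2,3,6,7,10,11,14,15,18,19,22,23,26,27,30,31): 1⊕1⊕0⊕0⊕0⊕0⊕0⊕1⊕1⊕1⊕1⊕0⊕0⊕1⊕0⊕0 = 1
s4 (pos 4,5,6,7,12,13,14,15,20,21,22,23,28,29,30,31): 0⊕0⊕0⊕0⊕1⊕1⊕0⊕1⊕1⊕0⊕1⊕0⊕0⊕1⊕0⊕0 = 0
s8 (pos 8,9,10,11,12,13,14,15,24,25,26,27,28,29,30,31): 1⊕1⊕0⊕0⊕1⊕1⊕0⊕1⊕1⊕0⊕0⊕1⊕0⊕1⊕0⊕0 = 0
s16 (pos 16,17,18,19,20,21,22,23,24,25,26,27,28,29,30,31): 1⊕0⊕1⊕1⊕1⊕0⊕1⊕0⊕1⊕0⊕0⊕1⊕0⊕1⊕0⊕0 = 0
Syndrome s16…s1 = 00010 → error at position 2.
Flip position 2: 1110000110011011011101010010100 → 1010000110011011011101010010100

1010000110011011011101010010100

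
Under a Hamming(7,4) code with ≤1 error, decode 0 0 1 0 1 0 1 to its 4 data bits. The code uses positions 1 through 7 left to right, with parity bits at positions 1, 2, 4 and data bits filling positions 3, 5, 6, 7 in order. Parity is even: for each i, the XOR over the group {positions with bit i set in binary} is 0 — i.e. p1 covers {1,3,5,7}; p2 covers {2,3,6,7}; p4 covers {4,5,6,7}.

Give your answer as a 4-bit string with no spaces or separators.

s1 (pos 1,3,5,7): 0⊕1⊕1⊕1 = 1
s2 (pos 2,3,6,7): 0⊕1⊕0⊕1 = 0
s4 (pos 4,5,6,7): 0⊕1⊕0⊕1 = 0
Syndrome s4…s1 = 001 → error at position 1.
Flip position 1: 0010101 → 1010101
Read data bits from positions 3,5,6,7: 1101

1101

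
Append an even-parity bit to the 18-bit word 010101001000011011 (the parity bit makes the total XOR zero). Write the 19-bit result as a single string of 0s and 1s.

0101010010000110110

XOR of the 18 data bits: 0⊕1⊕0⊕1⊕0⊕1⊕0⊕0⊕1⊕0⊕0⊕0⊕0⊕1⊕1⊕0⊕1⊕1 = 0
Parity bit = 0 (so all 19 bits XOR to 0).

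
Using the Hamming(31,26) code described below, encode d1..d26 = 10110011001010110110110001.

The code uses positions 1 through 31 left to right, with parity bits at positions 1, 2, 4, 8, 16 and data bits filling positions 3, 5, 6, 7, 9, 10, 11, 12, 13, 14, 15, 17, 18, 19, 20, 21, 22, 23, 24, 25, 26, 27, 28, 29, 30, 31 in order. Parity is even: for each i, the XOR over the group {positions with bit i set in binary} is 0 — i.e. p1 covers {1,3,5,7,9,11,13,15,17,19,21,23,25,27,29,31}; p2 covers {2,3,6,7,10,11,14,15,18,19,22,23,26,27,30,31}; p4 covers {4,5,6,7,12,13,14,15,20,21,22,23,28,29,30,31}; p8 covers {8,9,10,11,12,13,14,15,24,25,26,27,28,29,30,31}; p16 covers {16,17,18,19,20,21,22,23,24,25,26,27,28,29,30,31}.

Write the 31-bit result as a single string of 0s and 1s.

0010011100110010010110110110001

Place data at non-parity positions: p1 p2 1 p4 0 1 1 p8 0 0 1 1 0 0 1 p16 0 1 0 1 1 0 1 1 0 1 1 0 0 0 1
p1 (pos 1,3,5,7,9,11,13,15,17,19,21,23,25,27,29,31): XOR of data positions = 1⊕0⊕1⊕0⊕1⊕0⊕1⊕0⊕0⊕1⊕1⊕0⊕1⊕0⊕1 = 0
p2 (pos 2,3,6,7,10,11,14,15,18,19,22,23,26,27,30,31): XOR of data positions = 1⊕1⊕1⊕0⊕1⊕0⊕1⊕1⊕0⊕0⊕1⊕1⊕1⊕0⊕1 = 0
p4 (pos 4,5,6,7,12,13,14,15,20,21,22,23,28,29,30,31): XOR of data positions = 0⊕1⊕1⊕1⊕0⊕0⊕1⊕1⊕1⊕0⊕1⊕0⊕0⊕0⊕1 = 0
p8 (pos 8,9,10,11,12,13,14,15,24,25,26,27,28,29,30,31): XOR of data positions = 0⊕0⊕1⊕1⊕0⊕0⊕1⊕1⊕0⊕1⊕1⊕0⊕0⊕0⊕1 = 1
p16 (pos 16,17,18,19,20,21,22,23,24,25,26,27,28,29,30,31): XOR of data positions = 0⊕1⊕0⊕1⊕1⊕0⊕1⊕1⊕0⊕1⊕1⊕0⊕0⊕0⊕1 = 0
Codeword: 0010011100110010010110110110001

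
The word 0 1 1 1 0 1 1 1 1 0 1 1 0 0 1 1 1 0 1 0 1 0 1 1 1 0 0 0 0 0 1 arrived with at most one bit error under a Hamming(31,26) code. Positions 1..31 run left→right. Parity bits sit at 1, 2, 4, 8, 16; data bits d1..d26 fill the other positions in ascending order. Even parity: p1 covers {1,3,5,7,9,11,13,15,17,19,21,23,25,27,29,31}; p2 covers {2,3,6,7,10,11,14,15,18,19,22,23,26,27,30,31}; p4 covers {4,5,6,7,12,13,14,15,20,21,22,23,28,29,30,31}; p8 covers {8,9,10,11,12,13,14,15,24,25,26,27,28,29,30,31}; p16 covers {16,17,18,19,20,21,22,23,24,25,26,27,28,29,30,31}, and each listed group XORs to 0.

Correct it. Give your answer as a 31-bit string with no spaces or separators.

0101011110110011101010111000001

s1 (pos 1,3,5,7,9,11,13,15,17,19,21,23,25,27,29,31): 0⊕1⊕0⊕1⊕1⊕1⊕0⊕1⊕1⊕1⊕1⊕1⊕1⊕0⊕0⊕1 = 1
s2 (pos 2,3,6,7,10,11,14,15,18,19,22,23,26,27,30,31): 1⊕1⊕1⊕1⊕0⊕1⊕0⊕1⊕0⊕1⊕0⊕1⊕0⊕0⊕0⊕1 = 1
s4 (pos 4,5,6,7,12,13,14,15,20,21,22,23,28,29,30,31): 1⊕0⊕1⊕1⊕1⊕0⊕0⊕1⊕0⊕1⊕0⊕1⊕0⊕0⊕0⊕1 = 0
s8 (pos 8,9,10,11,12,13,14,15,24,25,26,27,28,29,30,31): 1⊕1⊕0⊕1⊕1⊕0⊕0⊕1⊕1⊕1⊕0⊕0⊕0⊕0⊕0⊕1 = 0
s16 (pos 16,17,18,19,20,21,22,23,24,25,26,27,28,29,30,31): 1⊕1⊕0⊕1⊕0⊕1⊕0⊕1⊕1⊕1⊕0⊕0⊕0⊕0⊕0⊕1 = 0
Syndrome s16…s1 = 00011 → error at position 3.
Flip position 3: 0111011110110011101010111000001 → 0101011110110011101010111000001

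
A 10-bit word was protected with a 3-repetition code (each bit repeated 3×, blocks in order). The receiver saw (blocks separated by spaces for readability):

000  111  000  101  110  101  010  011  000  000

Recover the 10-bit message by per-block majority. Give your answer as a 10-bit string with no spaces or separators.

Block 1 (000): 0 ones → 0
Block 2 (111): 3 ones → 1
Block 3 (000): 0 ones → 0
Block 4 (101): 2 ones → 1
Block 5 (110): 2 ones → 1
Block 6 (101): 2 ones → 1
Block 7 (010): 1 one → 0
Block 8 (011): 2 ones → 1
Block 9 (000): 0 ones → 0
Block 10 (000): 0 ones → 0

0101110100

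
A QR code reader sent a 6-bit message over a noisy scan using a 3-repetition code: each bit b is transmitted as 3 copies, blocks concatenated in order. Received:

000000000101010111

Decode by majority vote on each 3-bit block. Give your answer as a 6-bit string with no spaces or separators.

Block 1 (000): 0 ones → 0
Block 2 (000): 0 ones → 0
Block 3 (000): 0 ones → 0
Block 4 (101): 2 ones → 1
Block 5 (010): 1 one → 0
Block 6 (111): 3 ones → 1

000101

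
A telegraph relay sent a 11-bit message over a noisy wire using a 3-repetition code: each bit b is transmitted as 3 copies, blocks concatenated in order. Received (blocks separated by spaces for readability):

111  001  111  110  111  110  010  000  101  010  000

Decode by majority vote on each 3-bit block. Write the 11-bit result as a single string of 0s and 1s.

Block 1 (111): 3 ones → 1
Block 2 (001): 1 one → 0
Block 3 (111): 3 ones → 1
Block 4 (110): 2 ones → 1
Block 5 (111): 3 ones → 1
Block 6 (110): 2 ones → 1
Block 7 (010): 1 one → 0
Block 8 (000): 0 ones → 0
Block 9 (101): 2 ones → 1
Block 10 (010): 1 one → 0
Block 11 (000): 0 ones → 0

10111100100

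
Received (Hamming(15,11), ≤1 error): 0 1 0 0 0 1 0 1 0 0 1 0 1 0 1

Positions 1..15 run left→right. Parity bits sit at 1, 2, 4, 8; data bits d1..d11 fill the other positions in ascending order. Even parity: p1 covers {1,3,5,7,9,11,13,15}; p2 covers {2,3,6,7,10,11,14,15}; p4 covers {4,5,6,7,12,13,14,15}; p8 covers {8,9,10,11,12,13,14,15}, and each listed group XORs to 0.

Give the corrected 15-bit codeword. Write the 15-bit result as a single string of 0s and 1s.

010011010010101

s1 (pos 1,3,5,7,9,11,13,15): 0⊕0⊕0⊕0⊕0⊕1⊕1⊕1 = 1
s2 (pos 2,3,6,7,10,11,14,15): 1⊕0⊕1⊕0⊕0⊕1⊕0⊕1 = 0
s4 (pos 4,5,6,7,12,13,14,15): 0⊕0⊕1⊕0⊕0⊕1⊕0⊕1 = 1
s8 (pos 8,9,10,11,12,13,14,15): 1⊕0⊕0⊕1⊕0⊕1⊕0⊕1 = 0
Syndrome s8…s1 = 0101 → error at position 5.
Flip position 5: 010001010010101 → 010011010010101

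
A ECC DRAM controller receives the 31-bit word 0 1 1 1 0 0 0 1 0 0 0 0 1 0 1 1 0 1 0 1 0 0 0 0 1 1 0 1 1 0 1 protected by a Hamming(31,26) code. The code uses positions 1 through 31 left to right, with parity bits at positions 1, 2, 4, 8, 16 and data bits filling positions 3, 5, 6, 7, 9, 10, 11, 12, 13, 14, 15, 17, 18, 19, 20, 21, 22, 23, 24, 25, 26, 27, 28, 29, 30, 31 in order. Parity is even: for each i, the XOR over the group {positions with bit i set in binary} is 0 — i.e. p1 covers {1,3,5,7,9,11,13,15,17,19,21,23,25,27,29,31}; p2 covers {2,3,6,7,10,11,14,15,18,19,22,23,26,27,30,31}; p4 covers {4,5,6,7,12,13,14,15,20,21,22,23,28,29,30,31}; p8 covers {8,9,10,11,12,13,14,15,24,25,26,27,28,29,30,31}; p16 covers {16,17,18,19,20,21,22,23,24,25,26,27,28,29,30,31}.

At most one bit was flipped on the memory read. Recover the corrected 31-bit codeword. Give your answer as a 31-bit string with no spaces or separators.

0110000100001011010100001101101

s1 (pos 1,3,5,7,9,11,13,15,17,19,21,23,25,27,29,31): 0⊕1⊕0⊕0⊕0⊕0⊕1⊕1⊕0⊕0⊕0⊕0⊕1⊕0⊕1⊕1 = 0
s2 (pos 2,3,6,7,10,11,14,15,18,19,22,23,26,27,30,31): 1⊕1⊕0⊕0⊕0⊕0⊕0⊕1⊕1⊕0⊕0⊕0⊕1⊕0⊕0⊕1 = 0
s4 (pos 4,5,6,7,12,13,14,15,20,21,22,23,28,29,30,31): 1⊕0⊕0⊕0⊕0⊕1⊕0⊕1⊕1⊕0⊕0⊕0⊕1⊕1⊕0⊕1 = 1
s8 (pos 8,9,10,11,12,13,14,15,24,25,26,27,28,29,30,31): 1⊕0⊕0⊕0⊕0⊕1⊕0⊕1⊕0⊕1⊕1⊕0⊕1⊕1⊕0⊕1 = 0
s16 (pos 16,17,18,19,20,21,22,23,24,25,26,27,28,29,30,31): 1⊕0⊕1⊕0⊕1⊕0⊕0⊕0⊕0⊕1⊕1⊕0⊕1⊕1⊕0⊕1 = 0
Syndrome s16…s1 = 00100 → error at position 4.
Flip position 4: 0111000100001011010100001101101 → 0110000100001011010100001101101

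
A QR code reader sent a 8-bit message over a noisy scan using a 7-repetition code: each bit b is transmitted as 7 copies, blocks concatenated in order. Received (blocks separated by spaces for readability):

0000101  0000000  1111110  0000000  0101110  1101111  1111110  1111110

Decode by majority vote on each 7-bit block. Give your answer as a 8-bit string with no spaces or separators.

00101111

Block 1 (0000101): 2 ones → 0
Block 2 (0000000): 0 ones → 0
Block 3 (1111110): 6 ones → 1
Block 4 (0000000): 0 ones → 0
Block 5 (0101110): 4 ones → 1
Block 6 (1101111): 6 ones → 1
Block 7 (1111110): 6 ones → 1
Block 8 (1111110): 6 ones → 1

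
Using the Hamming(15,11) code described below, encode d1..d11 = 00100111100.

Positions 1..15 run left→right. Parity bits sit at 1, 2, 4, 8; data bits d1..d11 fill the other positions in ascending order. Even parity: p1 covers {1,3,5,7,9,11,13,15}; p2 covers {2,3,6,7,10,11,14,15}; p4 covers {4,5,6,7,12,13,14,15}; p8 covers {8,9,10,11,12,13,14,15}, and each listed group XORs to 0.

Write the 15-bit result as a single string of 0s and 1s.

010101000111100

Place data at non-parity positions: p1 p2 0 p4 0 1 0 p8 0 1 1 1 1 0 0
p1 (pos 1,3,5,7,9,11,13,15): XOR of data positions = 0⊕0⊕0⊕0⊕1⊕1⊕0 = 0
p2 (pos 2,3,6,7,10,11,14,15): XOR of data positions = 0⊕1⊕0⊕1⊕1⊕0⊕0 = 1
p4 (pos 4,5,6,7,12,13,14,15): XOR of data positions = 0⊕1⊕0⊕1⊕1⊕0⊕0 = 1
p8 (pos 8,9,10,11,12,13,14,15): XOR of data positions = 0⊕1⊕1⊕1⊕1⊕0⊕0 = 0
Codeword: 010101000111100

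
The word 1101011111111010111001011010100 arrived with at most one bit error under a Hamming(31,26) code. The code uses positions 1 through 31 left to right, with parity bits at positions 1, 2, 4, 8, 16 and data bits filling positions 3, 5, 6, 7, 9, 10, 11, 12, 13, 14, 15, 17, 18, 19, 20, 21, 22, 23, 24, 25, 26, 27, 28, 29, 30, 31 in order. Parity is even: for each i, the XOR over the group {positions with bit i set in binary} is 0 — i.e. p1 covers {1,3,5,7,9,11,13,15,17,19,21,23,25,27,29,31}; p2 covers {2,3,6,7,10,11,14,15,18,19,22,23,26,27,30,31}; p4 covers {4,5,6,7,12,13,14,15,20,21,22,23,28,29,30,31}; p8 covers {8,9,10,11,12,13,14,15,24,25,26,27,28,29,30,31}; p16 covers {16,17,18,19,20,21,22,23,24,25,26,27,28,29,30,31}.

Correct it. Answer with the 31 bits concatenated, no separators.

s1 (pos 1,3,5,7,9,11,13,15,17,19,21,23,25,27,29,31): 1⊕0⊕0⊕1⊕1⊕1⊕1⊕1⊕1⊕1⊕0⊕0⊕1⊕1⊕1⊕0 = 1
s2 (pos 2,3,6,7,10,11,14,15,18,19,22,23,26,27,30,31): 1⊕0⊕1⊕1⊕1⊕1⊕0⊕1⊕1⊕1⊕1⊕0⊕0⊕1⊕0⊕0 = 0
s4 (pos 4,5,6,7,12,13,14,15,20,21,22,23,28,29,30,31): 1⊕0⊕1⊕1⊕1⊕1⊕0⊕1⊕0⊕0⊕1⊕0⊕0⊕1⊕0⊕0 = 0
s8 (pos 8,9,10,11,12,13,14,15,24,25,26,27,28,29,30,31): 1⊕1⊕1⊕1⊕1⊕1⊕0⊕1⊕1⊕1⊕0⊕1⊕0⊕1⊕0⊕0 = 1
s16 (pos 16,17,18,19,20,21,22,23,24,25,26,27,28,29,30,31): 0⊕1⊕1⊕1⊕0⊕0⊕1⊕0⊕1⊕1⊕0⊕1⊕0⊕1⊕0⊕0 = 0
Syndrome s16…s1 = 01001 → error at position 9.
Flip position 9: 1101011111111010111001011010100 → 1101011101111010111001011010100

1101011101111010111001011010100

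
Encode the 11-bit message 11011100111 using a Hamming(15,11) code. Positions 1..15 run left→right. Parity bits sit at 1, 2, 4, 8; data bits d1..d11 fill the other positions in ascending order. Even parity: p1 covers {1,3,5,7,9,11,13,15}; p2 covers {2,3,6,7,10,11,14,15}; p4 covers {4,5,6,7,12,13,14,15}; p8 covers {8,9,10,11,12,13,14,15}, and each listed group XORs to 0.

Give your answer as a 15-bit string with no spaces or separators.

Place data at non-parity positions: p1 p2 1 p4 1 0 1 p8 1 1 0 0 1 1 1
p1 (pos 1,3,5,7,9,11,13,15): XOR of data positions = 1⊕1⊕1⊕1⊕0⊕1⊕1 = 0
p2 (pos 2,3,6,7,10,11,14,15): XOR of data positions = 1⊕0⊕1⊕1⊕0⊕1⊕1 = 1
p4 (pos 4,5,6,7,12,13,14,15): XOR of data positions = 1⊕0⊕1⊕0⊕1⊕1⊕1 = 1
p8 (pos 8,9,10,11,12,13,14,15): XOR of data positions = 1⊕1⊕0⊕0⊕1⊕1⊕1 = 1
Codeword: 011110111100111

011110111100111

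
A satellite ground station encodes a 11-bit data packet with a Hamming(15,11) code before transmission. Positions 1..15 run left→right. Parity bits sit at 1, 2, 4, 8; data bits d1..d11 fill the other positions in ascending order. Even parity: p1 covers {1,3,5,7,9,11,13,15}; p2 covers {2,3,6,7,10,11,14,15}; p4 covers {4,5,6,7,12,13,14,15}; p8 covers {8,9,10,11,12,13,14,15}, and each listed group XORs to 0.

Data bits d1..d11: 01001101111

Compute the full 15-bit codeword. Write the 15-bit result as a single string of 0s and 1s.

010110001101111

Place data at non-parity positions: p1 p2 0 p4 1 0 0 p8 1 1 0 1 1 1 1
p1 (pos 1,3,5,7,9,11,13,15): XOR of data positions = 0⊕1⊕0⊕1⊕0⊕1⊕1 = 0
p2 (pos 2,3,6,7,10,11,14,15): XOR of data positions = 0⊕0⊕0⊕1⊕0⊕1⊕1 = 1
p4 (pos 4,5,6,7,12,13,14,15): XOR of data positions = 1⊕0⊕0⊕1⊕1⊕1⊕1 = 1
p8 (pos 8,9,10,11,12,13,14,15): XOR of data positions = 1⊕1⊕0⊕1⊕1⊕1⊕1 = 0
Codeword: 010110001101111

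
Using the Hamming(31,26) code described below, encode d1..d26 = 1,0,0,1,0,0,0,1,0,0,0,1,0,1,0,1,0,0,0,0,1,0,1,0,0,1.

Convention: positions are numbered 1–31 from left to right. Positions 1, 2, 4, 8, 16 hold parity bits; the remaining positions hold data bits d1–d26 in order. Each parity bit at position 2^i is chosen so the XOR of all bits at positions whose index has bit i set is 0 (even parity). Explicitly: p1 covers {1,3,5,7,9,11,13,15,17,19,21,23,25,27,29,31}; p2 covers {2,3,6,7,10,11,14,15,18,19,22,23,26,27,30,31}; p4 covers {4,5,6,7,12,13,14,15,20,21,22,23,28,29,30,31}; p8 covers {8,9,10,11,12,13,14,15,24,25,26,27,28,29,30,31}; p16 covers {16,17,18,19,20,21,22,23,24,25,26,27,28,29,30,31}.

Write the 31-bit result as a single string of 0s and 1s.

0111001000010000101010000101001

Place data at non-parity positions: p1 p2 1 p4 0 0 1 p8 0 0 0 1 0 0 0 p16 1 0 1 0 1 0 0 0 0 1 0 1 0 0 1
p1 (pos 1,3,5,7,9,11,13,15,17,19,21,23,25,27,29,31): XOR of data positions = 1⊕0⊕1⊕0⊕0⊕0⊕0⊕1⊕1⊕1⊕0⊕0⊕0⊕0⊕1 = 0
p2 (pos 2,3,6,7,10,11,14,15,18,19,22,23,26,27,30,31): XOR of data positions = 1⊕0⊕1⊕0⊕0⊕0⊕0⊕0⊕1⊕0⊕0⊕1⊕0⊕0⊕1 = 1
p4 (pos 4,5,6,7,12,13,14,15,20,21,22,23,28,29,30,31): XOR of data positions = 0⊕0⊕1⊕1⊕0⊕0⊕0⊕0⊕1⊕0⊕0⊕1⊕0⊕0⊕1 = 1
p8 (pos 8,9,10,11,12,13,14,15,24,25,26,27,28,29,30,31): XOR of data positions = 0⊕0⊕0⊕1⊕0⊕0⊕0⊕0⊕0⊕1⊕0⊕1⊕0⊕0⊕1 = 0
p16 (pos 16,17,18,19,20,21,22,23,24,25,26,27,28,29,30,31): XOR of data positions = 1⊕0⊕1⊕0⊕1⊕0⊕0⊕0⊕0⊕1⊕0⊕1⊕0⊕0⊕1 = 0
Codeword: 0111001000010000101010000101001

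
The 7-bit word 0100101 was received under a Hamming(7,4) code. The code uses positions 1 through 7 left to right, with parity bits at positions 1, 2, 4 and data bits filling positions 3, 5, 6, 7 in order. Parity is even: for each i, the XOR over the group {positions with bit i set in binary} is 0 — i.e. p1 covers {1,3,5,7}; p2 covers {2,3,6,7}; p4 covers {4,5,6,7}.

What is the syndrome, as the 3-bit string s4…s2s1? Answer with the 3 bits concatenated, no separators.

s1 (pos 1,3,5,7): 0⊕0⊕1⊕1 = 0
s2 (pos 2,3,6,7): 1⊕0⊕0⊕1 = 0
s4 (pos 4,5,6,7): 0⊕1⊕0⊕1 = 0
Syndrome s4…s1 = 000 → no error.

000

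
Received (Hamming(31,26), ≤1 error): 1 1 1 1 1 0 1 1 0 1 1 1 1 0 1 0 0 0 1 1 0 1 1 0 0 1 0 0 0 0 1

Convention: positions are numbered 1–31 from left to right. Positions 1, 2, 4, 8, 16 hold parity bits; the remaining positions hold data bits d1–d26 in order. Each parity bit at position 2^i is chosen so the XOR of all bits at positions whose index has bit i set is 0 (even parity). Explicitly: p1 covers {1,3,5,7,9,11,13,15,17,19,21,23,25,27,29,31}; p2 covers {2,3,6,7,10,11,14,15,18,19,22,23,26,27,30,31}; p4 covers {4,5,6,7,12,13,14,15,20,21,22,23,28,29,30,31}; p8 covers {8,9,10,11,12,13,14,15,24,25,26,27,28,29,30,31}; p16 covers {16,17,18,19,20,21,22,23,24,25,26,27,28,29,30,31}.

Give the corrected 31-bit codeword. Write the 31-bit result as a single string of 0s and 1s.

s1 (pos 1,3,5,7,9,11,13,15,17,19,21,23,25,27,29,31): 1⊕1⊕1⊕1⊕0⊕1⊕1⊕1⊕0⊕1⊕0⊕1⊕0⊕0⊕0⊕1 = 0
s2 (pos 2,3,6,7,10,11,14,15,18,19,22,23,26,27,30,31): 1⊕1⊕0⊕1⊕1⊕1⊕0⊕1⊕0⊕1⊕1⊕1⊕1⊕0⊕0⊕1 = 1
s4 (pos 4,5,6,7,12,13,14,15,20,21,22,23,28,29,30,31): 1⊕1⊕0⊕1⊕1⊕1⊕0⊕1⊕1⊕0⊕1⊕1⊕0⊕0⊕0⊕1 = 0
s8 (pos 8,9,10,11,12,13,14,15,24,25,26,27,28,29,30,31): 1⊕0⊕1⊕1⊕1⊕1⊕0⊕1⊕0⊕0⊕1⊕0⊕0⊕0⊕0⊕1 = 0
s16 (pos 16,17,18,19,20,21,22,23,24,25,26,27,28,29,30,31): 0⊕0⊕0⊕1⊕1⊕0⊕1⊕1⊕0⊕0⊕1⊕0⊕0⊕0⊕0⊕1 = 0
Syndrome s16…s1 = 00010 → error at position 2.
Flip position 2: 1111101101111010001101100100001 → 1011101101111010001101100100001

1011101101111010001101100100001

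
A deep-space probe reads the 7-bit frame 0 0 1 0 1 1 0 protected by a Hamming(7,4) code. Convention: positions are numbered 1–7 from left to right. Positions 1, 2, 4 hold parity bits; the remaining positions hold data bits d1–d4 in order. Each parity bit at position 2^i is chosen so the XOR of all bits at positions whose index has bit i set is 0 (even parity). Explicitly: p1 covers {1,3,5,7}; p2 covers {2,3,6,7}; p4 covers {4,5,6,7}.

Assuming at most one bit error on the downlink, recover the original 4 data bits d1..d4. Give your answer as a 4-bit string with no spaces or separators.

1110

s1 (pos 1,3,5,7): 0⊕1⊕1⊕0 = 0
s2 (pos 2,3,6,7): 0⊕1⊕1⊕0 = 0
s4 (pos 4,5,6,7): 0⊕1⊕1⊕0 = 0
Syndrome s4…s1 = 000 → no error.
Read data bits from positions 3,5,6,7: 1110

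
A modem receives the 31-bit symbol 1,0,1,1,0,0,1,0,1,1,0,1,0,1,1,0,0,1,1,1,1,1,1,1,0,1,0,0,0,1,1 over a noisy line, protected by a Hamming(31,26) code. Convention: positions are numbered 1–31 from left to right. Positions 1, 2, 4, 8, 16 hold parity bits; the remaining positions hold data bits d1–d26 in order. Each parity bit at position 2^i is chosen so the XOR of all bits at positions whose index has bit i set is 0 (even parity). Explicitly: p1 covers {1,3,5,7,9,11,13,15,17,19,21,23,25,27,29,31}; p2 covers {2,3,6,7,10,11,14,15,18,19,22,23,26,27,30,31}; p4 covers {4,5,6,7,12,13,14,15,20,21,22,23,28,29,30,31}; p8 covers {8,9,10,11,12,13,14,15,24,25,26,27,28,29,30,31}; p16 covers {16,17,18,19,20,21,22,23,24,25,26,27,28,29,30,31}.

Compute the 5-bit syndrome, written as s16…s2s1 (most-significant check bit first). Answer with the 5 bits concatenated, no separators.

s1 (pos 1,3,5,7,9,11,13,15,17,19,21,23,25,27,29,31): 1⊕1⊕0⊕1⊕1⊕0⊕0⊕1⊕0⊕1⊕1⊕1⊕0⊕0⊕0⊕1 = 1
s2 (pos 2,3,6,7,10,11,14,15,18,19,22,23,26,27,30,31): 0⊕1⊕0⊕1⊕1⊕0⊕1⊕1⊕1⊕1⊕1⊕1⊕1⊕0⊕1⊕1 = 0
s4 (pos 4,5,6,7,12,13,14,15,20,21,22,23,28,29,30,31): 1⊕0⊕0⊕1⊕1⊕0⊕1⊕1⊕1⊕1⊕1⊕1⊕0⊕0⊕1⊕1 = 1
s8 (pos 8,9,10,11,12,13,14,15,24,25,26,27,28,29,30,31): 0⊕1⊕1⊕0⊕1⊕0⊕1⊕1⊕1⊕0⊕1⊕0⊕0⊕0⊕1⊕1 = 1
s16 (pos 16,17,18,19,20,21,22,23,24,25,26,27,28,29,30,31): 0⊕0⊕1⊕1⊕1⊕1⊕1⊕1⊕1⊕0⊕1⊕0⊕0⊕0⊕1⊕1 = 0
Syndrome s16…s1 = 01101 → error at position 13.

01101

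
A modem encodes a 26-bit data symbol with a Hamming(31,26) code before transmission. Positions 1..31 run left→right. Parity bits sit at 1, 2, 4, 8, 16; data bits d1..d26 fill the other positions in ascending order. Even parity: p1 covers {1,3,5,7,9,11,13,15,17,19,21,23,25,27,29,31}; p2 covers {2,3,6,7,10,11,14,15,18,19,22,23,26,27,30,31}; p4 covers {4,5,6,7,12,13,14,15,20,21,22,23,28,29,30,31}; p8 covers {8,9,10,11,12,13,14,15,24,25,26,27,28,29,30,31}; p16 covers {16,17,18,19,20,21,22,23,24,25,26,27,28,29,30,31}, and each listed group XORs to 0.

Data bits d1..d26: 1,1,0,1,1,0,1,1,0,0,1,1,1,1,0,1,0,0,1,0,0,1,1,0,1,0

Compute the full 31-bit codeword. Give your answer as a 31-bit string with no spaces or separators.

0011101010110010111010010011010

Place data at non-parity positions: p1 p2 1 p4 1 0 1 p8 1 0 1 1 0 0 1 p16 1 1 1 0 1 0 0 1 0 0 1 1 0 1 0
p1 (pos 1,3,5,7,9,11,13,15,17,19,21,23,25,27,29,31): XOR of data positions = 1⊕1⊕1⊕1⊕1⊕0⊕1⊕1⊕1⊕1⊕0⊕0⊕1⊕0⊕0 = 0
p2 (pos 2,3,6,7,10,11,14,15,18,19,22,23,26,27,30,31): XOR of data positions = 1⊕0⊕1⊕0⊕1⊕0⊕1⊕1⊕1⊕0⊕0⊕0⊕1⊕1⊕0 = 0
p4 (pos 4,5,6,7,12,13,14,15,20,21,22,23,28,29,30,31): XOR of data positions = 1⊕0⊕1⊕1⊕0⊕0⊕1⊕0⊕1⊕0⊕0⊕1⊕0⊕1⊕0 = 1
p8 (pos 8,9,10,11,12,13,14,15,24,25,26,27,28,29,30,31): XOR of data positions = 1⊕0⊕1⊕1⊕0⊕0⊕1⊕1⊕0⊕0⊕1⊕1⊕0⊕1⊕0 = 0
p16 (pos 16,17,18,19,20,21,22,23,24,25,26,27,28,29,30,31): XOR of data positions = 1⊕1⊕1⊕0⊕1⊕0⊕0⊕1⊕0⊕0⊕1⊕1⊕0⊕1⊕0 = 0
Codeword: 0011101010110010111010010011010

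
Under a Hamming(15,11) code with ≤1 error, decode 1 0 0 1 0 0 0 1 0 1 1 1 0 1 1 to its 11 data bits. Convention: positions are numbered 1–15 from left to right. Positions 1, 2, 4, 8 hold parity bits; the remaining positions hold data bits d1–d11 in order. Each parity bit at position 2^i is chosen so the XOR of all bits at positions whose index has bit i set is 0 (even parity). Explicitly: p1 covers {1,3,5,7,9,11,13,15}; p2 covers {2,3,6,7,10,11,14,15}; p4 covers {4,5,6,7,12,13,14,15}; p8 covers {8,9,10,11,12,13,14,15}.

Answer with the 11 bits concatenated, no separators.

s1 (pos 1,3,5,7,9,11,13,15): 1⊕0⊕0⊕0⊕0⊕1⊕0⊕1 = 1
s2 (pos 2,3,6,7,10,11,14,15): 0⊕0⊕0⊕0⊕1⊕1⊕1⊕1 = 0
s4 (pos 4,5,6,7,12,13,14,15): 1⊕0⊕0⊕0⊕1⊕0⊕1⊕1 = 0
s8 (pos 8,9,10,11,12,13,14,15): 1⊕0⊕1⊕1⊕1⊕0⊕1⊕1 = 0
Syndrome s8…s1 = 0001 → error at position 1.
Flip position 1: 100100010111011 → 000100010111011
Read data bits from positions 3,5,6,7,9,10,11,12,13,14,15: 00000111011

00000111011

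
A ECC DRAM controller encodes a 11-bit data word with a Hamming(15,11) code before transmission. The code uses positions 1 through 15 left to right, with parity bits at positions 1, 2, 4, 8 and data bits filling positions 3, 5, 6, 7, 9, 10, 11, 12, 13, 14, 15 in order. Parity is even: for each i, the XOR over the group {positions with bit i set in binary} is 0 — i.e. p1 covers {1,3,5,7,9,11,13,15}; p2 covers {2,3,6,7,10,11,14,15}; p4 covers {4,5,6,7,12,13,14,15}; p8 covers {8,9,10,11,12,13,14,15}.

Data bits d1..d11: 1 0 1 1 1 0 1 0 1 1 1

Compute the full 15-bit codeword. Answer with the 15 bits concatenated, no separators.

001101111010111

Place data at non-parity positions: p1 p2 1 p4 0 1 1 p8 1 0 1 0 1 1 1
p1 (pos 1,3,5,7,9,11,13,15): XOR of data positions = 1⊕0⊕1⊕1⊕1⊕1⊕1 = 0
p2 (pos 2,3,6,7,10,11,14,15): XOR of data positions = 1⊕1⊕1⊕0⊕1⊕1⊕1 = 0
p4 (pos 4,5,6,7,12,13,14,15): XOR of data positions = 0⊕1⊕1⊕0⊕1⊕1⊕1 = 1
p8 (pos 8,9,10,11,12,13,14,15): XOR of data positions = 1⊕0⊕1⊕0⊕1⊕1⊕1 = 1
Codeword: 001101111010111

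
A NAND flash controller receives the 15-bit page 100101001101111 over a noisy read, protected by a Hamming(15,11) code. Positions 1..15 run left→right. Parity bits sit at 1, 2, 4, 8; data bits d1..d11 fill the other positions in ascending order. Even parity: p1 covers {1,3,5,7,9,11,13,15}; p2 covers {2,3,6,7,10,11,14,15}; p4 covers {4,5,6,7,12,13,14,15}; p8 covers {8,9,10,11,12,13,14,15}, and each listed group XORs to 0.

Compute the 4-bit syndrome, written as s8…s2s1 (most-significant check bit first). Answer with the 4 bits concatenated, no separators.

0000

s1 (pos 1,3,5,7,9,11,13,15): 1⊕0⊕0⊕0⊕1⊕0⊕1⊕1 = 0
s2 (pos 2,3,6,7,10,11,14,15): 0⊕0⊕1⊕0⊕1⊕0⊕1⊕1 = 0
s4 (pos 4,5,6,7,12,13,14,15): 1⊕0⊕1⊕0⊕1⊕1⊕1⊕1 = 0
s8 (pos 8,9,10,11,12,13,14,15): 0⊕1⊕1⊕0⊕1⊕1⊕1⊕1 = 0
Syndrome s8…s1 = 0000 → no error.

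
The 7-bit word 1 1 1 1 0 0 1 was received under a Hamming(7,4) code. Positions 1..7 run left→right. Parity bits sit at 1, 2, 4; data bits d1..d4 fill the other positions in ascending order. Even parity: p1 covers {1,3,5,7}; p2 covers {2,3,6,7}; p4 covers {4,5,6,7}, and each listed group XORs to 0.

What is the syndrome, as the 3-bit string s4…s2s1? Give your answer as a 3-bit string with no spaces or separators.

011

s1 (pos 1,3,5,7): 1⊕1⊕0⊕1 = 1
s2 (pos 2,3,6,7): 1⊕1⊕0⊕1 = 1
s4 (pos 4,5,6,7): 1⊕0⊕0⊕1 = 0
Syndrome s4…s1 = 011 → error at position 3.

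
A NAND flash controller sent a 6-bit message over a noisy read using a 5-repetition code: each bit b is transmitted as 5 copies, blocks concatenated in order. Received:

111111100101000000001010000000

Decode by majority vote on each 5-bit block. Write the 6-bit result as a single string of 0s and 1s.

110000

Block 1 (11111): 5 ones → 1
Block 2 (11001): 3 ones → 1
Block 3 (01000): 1 one → 0
Block 4 (00000): 0 ones → 0
Block 5 (10100): 2 ones → 0
Block 6 (00000): 0 ones → 0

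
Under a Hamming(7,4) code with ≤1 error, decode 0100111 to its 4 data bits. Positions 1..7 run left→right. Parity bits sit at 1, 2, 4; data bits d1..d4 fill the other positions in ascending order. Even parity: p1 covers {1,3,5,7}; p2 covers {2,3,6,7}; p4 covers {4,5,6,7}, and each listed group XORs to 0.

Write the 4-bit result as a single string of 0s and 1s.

s1 (pos 1,3,5,7): 0⊕0⊕1⊕1 = 0
s2 (pos 2,3,6,7): 1⊕0⊕1⊕1 = 1
s4 (pos 4,5,6,7): 0⊕1⊕1⊕1 = 1
Syndrome s4…s1 = 110 → error at position 6.
Flip position 6: 0100111 → 0100101
Read data bits from positions 3,5,6,7: 0101

0101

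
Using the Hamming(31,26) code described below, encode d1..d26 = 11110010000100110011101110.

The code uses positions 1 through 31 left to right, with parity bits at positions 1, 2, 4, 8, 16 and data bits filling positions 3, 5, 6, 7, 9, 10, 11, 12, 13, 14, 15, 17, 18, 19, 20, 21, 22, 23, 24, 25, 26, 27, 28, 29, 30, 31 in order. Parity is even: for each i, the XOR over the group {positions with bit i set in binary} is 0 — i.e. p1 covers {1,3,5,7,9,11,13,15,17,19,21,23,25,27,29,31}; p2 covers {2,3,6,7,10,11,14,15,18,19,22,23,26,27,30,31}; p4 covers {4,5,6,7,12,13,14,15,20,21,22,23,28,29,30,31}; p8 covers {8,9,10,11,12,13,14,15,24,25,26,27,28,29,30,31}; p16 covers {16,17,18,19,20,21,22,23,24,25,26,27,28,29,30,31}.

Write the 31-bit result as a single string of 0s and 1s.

0010111100100001100110011101110

Place data at non-parity positions: p1 p2 1 p4 1 1 1 p8 0 0 1 0 0 0 0 p16 1 0 0 1 1 0 0 1 1 1 0 1 1 1 0
p1 (pos 1,3,5,7,9,11,13,15,17,19,21,23,25,27,29,31): XOR of data positions = 1⊕1⊕1⊕0⊕1⊕0⊕0⊕1⊕0⊕1⊕0⊕1⊕0⊕1⊕0 = 0
p2 (pos 2,3,6,7,10,11,14,15,18,19,22,23,26,27,30,31): XOR of data positions = 1⊕1⊕1⊕0⊕1⊕0⊕0⊕0⊕0⊕0⊕0⊕1⊕0⊕1⊕0 = 0
p4 (pos 4,5,6,7,12,13,14,15,20,21,22,23,28,29,30,31): XOR of data positions = 1⊕1⊕1⊕0⊕0⊕0⊕0⊕1⊕1⊕0⊕0⊕1⊕1⊕1⊕0 = 0
p8 (pos 8,9,10,11,12,13,14,15,24,25,26,27,28,29,30,31): XOR of data positions = 0⊕0⊕1⊕0⊕0⊕0⊕0⊕1⊕1⊕1⊕0⊕1⊕1⊕1⊕0 = 1
p16 (pos 16,17,18,19,20,21,22,23,24,25,26,27,28,29,30,31): XOR of data positions = 1⊕0⊕0⊕1⊕1⊕0⊕0⊕1⊕1⊕1⊕0⊕1⊕1⊕1⊕0 = 1
Codeword: 0010111100100001100110011101110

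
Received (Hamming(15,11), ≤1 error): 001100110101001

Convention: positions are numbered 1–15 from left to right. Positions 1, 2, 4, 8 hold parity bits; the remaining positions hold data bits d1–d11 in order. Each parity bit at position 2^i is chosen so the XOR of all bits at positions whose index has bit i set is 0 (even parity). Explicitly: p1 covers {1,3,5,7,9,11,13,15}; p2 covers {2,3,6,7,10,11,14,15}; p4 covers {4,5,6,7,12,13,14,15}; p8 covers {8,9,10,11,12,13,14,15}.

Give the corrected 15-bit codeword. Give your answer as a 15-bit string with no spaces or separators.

s1 (pos 1,3,5,7,9,11,13,15): 0⊕1⊕0⊕1⊕0⊕0⊕0⊕1 = 1
s2 (pos 2,3,6,7,10,11,14,15): 0⊕1⊕0⊕1⊕1⊕0⊕0⊕1 = 0
s4 (pos 4,5,6,7,12,13,14,15): 1⊕0⊕0⊕1⊕1⊕0⊕0⊕1 = 0
s8 (pos 8,9,10,11,12,13,14,15): 1⊕0⊕1⊕0⊕1⊕0⊕0⊕1 = 0
Syndrome s8…s1 = 0001 → error at position 1.
Flip position 1: 001100110101001 → 101100110101001

101100110101001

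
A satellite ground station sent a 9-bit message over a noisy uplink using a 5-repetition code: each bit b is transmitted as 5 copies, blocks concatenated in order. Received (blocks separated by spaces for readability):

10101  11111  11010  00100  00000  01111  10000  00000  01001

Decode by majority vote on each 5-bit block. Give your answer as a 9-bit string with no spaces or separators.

Block 1 (10101): 3 ones → 1
Block 2 (11111): 5 ones → 1
Block 3 (11010): 3 ones → 1
Block 4 (00100): 1 one → 0
Block 5 (00000): 0 ones → 0
Block 6 (01111): 4 ones → 1
Block 7 (10000): 1 one → 0
Block 8 (00000): 0 ones → 0
Block 9 (01001): 2 ones → 0

111001000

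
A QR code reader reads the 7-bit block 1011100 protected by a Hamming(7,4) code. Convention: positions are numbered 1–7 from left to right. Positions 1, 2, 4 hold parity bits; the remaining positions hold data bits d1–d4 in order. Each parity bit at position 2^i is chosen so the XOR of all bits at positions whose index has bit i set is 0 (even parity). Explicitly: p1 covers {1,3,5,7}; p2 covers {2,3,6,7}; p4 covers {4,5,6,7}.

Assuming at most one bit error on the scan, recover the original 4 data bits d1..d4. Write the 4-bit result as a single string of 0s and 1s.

0100

s1 (pos 1,3,5,7): 1⊕1⊕1⊕0 = 1
s2 (pos 2,3,6,7): 0⊕1⊕0⊕0 = 1
s4 (pos 4,5,6,7): 1⊕1⊕0⊕0 = 0
Syndrome s4…s1 = 011 → error at position 3.
Flip position 3: 1011100 → 1001100
Read data bits from positions 3,5,6,7: 0100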